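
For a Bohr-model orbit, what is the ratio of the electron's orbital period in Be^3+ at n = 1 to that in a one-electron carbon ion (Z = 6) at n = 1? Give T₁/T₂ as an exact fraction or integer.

9/4

T ∝ Z^-2 · n^3
T₁/T₂ = (4/6)^-2 · (1/1)^3 = 9/4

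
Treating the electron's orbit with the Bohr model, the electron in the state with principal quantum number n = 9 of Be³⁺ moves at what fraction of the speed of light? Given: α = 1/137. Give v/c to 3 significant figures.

v_n = Zαc/n, so v/c = Zα/n = 4 × 0.00730 / 9 = 0.00324

0.00324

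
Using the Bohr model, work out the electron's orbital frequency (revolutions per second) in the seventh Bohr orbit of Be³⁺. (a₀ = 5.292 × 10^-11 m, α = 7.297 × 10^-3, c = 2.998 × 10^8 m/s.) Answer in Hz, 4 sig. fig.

3.069 × 10^14 Hz

r = n²a₀/Z = 6.483 × 10^-10 m, v = Zαc/n = 1.250 × 10^6 m/s
f = v/(2πr) = 3.069 × 10^14 Hz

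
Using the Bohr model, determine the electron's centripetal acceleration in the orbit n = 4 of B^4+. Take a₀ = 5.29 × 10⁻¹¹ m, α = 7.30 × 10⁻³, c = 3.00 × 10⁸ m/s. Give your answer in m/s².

4.43 × 10²² m/s²

r = n²a₀/Z = 1.69 × 10⁻¹⁰ m, v = Zαc/n = 2.74 × 10⁶ m/s
a = v²/r = (2.74 × 10⁶)² / 1.69 × 10⁻¹⁰ = 4.43 × 10²² m/s²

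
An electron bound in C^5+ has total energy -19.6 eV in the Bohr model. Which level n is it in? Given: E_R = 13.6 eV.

E_n = −E_R Z²/n² ⇒ n² = E_R Z²/(−E_n) = 13.6 × 6² / 19.6 ≈ 24.98
n = 5

5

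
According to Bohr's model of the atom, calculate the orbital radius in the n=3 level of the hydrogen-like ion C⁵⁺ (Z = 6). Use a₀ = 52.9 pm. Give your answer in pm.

r_n = n²a₀/Z = 3² × 52.9 / 6
    = 9 × 52.9 / 6 = 79.3 pm

79.3 pm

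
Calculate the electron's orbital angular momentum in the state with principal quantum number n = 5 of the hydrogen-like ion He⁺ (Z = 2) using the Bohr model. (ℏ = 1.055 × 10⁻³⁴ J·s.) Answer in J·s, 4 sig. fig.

5.275 × 10⁻³⁴ J·s

L_n = nℏ = 5 × 1.055 × 10⁻³⁴ = 5.275 × 10⁻³⁴ J·s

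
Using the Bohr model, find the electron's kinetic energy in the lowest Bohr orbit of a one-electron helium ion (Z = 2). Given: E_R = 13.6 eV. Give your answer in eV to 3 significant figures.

54.4 eV

For a Coulomb orbit the virial theorem gives K = −E_n.
E_n = −E_R·Z²/n², so K = E_R·Z²/n² = 13.6 × 2²/1² = 54.4 eV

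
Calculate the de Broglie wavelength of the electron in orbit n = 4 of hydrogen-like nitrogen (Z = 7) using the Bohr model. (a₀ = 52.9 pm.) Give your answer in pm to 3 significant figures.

The Bohr quantisation condition is nλ = 2πr_n.
r_n = n²a₀/Z = 121 pm
λ = 2πr_n/n = 2π·121/4 = 190 pm

190 pm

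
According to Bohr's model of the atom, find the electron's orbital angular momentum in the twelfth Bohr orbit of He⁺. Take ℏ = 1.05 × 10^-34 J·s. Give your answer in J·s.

1.26 × 10^-33 J·s

L_n = nℏ = 12 × 1.05 × 10^-34 = 1.26 × 10^-33 J·s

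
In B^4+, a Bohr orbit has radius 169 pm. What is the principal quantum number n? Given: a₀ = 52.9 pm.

r_n = n²a₀/Z ⇒ n² = rZ/a₀ = 169 × 5 / 52.9 ≈ 15.97
n = 4

4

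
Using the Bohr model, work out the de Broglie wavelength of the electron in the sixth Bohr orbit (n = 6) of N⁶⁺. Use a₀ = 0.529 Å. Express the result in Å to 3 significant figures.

2.85 Å

The Bohr quantisation condition is nλ = 2πr_n.
r_n = n²a₀/Z = 2.72 Å
λ = 2πr_n/n = 2π·2.72/6 = 2.85 Å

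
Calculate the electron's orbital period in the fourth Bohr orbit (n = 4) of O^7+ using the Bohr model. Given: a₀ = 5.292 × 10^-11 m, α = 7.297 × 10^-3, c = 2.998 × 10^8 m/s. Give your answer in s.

1.520 × 10^-16 s

r = n²a₀/Z = 4²·5.292 × 10^-11/8 = 1.058 × 10^-10 m
v = Zαc/n = 8·0.007297·2.998 × 10^8/4 = 4.375 × 10^6 m/s
T = 2πr/v = 1.520 × 10^-16 s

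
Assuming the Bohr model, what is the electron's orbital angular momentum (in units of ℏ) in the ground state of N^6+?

1

L_n = nℏ, so L/ℏ = n = 1.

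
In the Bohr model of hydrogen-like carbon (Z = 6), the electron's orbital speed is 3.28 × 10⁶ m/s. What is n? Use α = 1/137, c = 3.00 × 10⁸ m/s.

v_n = Zαc/n ⇒ n = Zαc/v = 6 × 0.00730 × 3.00 × 10⁸ / 3.28 × 10⁶ ≈ 4.01
n = 4

4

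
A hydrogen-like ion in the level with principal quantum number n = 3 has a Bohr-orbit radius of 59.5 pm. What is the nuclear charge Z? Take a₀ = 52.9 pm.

8

r_n = n²a₀/Z ⇒ Z = n²a₀/r = 3² × 52.9 / 59.5 ≈ 8.00
Z = 8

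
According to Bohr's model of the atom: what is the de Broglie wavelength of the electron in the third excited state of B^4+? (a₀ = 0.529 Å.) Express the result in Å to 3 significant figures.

2.66 Å

The Bohr quantisation condition is nλ = 2πr_n.
r_n = n²a₀/Z = 1.69 Å
λ = 2πr_n/n = 2π·1.69/4 = 2.66 Å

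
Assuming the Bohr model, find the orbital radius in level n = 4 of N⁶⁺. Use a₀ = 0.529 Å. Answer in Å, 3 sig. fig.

1.21 Å

r_n = n²a₀/Z = 4² × 0.529 / 7
    = 16 × 0.529 / 7 = 1.21 Å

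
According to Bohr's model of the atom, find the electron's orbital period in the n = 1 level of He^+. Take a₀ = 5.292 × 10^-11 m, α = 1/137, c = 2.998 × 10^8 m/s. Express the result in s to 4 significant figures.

r = n²a₀/Z = 1²·5.292 × 10^-11/2 = 2.646 × 10^-11 m
v = Zαc/n = 2·0.007299·2.998 × 10^8/1 = 4.377 × 10^6 m/s
T = 2πr/v = 3.799 × 10^-17 s

3.799 × 10^-17 s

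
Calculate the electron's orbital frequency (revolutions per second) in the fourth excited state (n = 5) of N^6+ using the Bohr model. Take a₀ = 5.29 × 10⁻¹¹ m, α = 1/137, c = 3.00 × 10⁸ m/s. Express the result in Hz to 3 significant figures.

2.58 × 10¹⁵ Hz

r = n²a₀/Z = 1.89 × 10⁻¹⁰ m, v = Zαc/n = 3.07 × 10⁶ m/s
f = v/(2πr) = 2.58 × 10¹⁵ Hz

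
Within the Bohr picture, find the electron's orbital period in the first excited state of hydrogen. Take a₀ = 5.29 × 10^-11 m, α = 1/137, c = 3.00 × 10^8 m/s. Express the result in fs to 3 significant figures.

r = n²a₀/Z = 2²·5.29 × 10^-11/1 = 2.12 × 10^-10 m
v = Zαc/n = 1·0.00730·3.00 × 10^8/2 = 1.09 × 10^6 m/s
T = 2πr/v = 1.21 × 10^-15 s = 1.21 fs

1.21 fs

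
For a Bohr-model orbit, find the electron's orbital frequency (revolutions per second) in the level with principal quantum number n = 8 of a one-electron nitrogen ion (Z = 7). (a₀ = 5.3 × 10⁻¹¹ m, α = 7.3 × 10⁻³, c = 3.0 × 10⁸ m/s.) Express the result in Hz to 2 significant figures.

r = n²a₀/Z = 4.8 × 10⁻¹⁰ m, v = Zαc/n = 1.9 × 10⁶ m/s
f = v/(2πr) = 6.3 × 10¹⁴ Hz

6.3 × 10¹⁴ Hz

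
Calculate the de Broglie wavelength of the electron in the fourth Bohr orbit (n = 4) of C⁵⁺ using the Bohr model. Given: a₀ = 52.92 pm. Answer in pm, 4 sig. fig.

221.7 pm

The Bohr quantisation condition is nλ = 2πr_n.
r_n = n²a₀/Z = 141.1 pm
λ = 2πr_n/n = 2π·141.1/4 = 221.7 pm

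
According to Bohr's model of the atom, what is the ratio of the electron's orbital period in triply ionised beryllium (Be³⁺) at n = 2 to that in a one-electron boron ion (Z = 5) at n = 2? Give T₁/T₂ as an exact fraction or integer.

T ∝ Z^-2 · n^3
T₁/T₂ = (4/5)^-2 · (2/2)^3 = 25/16

25/16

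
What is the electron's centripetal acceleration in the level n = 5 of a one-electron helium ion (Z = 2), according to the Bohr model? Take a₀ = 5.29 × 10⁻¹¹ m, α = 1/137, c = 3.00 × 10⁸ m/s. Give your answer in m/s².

1.16 × 10²¹ m/s²

r = n²a₀/Z = 6.61 × 10⁻¹⁰ m, v = Zαc/n = 8.76 × 10⁵ m/s
a = v²/r = (8.76 × 10⁵)² / 6.61 × 10⁻¹⁰ = 1.16 × 10²¹ m/s²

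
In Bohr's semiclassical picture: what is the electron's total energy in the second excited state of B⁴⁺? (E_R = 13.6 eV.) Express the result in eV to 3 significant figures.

-37.8 eV

E_n = −E_R·Z²/n² = −13.6 × 5²/3² = -37.8 eV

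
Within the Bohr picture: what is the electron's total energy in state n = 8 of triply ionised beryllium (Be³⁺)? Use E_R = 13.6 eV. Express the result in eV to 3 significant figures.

-3.40 eV

E_n = −E_R·Z²/n² = −13.6 × 4²/8² = -3.40 eV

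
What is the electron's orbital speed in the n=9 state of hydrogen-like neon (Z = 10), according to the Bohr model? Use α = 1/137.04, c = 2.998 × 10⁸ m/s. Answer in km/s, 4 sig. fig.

2431 km/s

v_n = Zαc/n = 10 × 0.007297 × 2.998 × 10⁸ / 9
    = 2431 km/s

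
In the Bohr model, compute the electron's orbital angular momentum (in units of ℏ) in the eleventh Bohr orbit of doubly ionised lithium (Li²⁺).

11

L_n = nℏ, so L/ℏ = n = 11.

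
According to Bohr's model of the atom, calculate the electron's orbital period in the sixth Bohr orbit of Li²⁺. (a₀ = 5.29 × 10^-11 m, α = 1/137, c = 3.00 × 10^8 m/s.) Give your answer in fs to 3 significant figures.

r = n²a₀/Z = 6²·5.29 × 10^-11/3 = 6.35 × 10^-10 m
v = Zαc/n = 3·0.00730·3.00 × 10^8/6 = 1.09 × 10^6 m/s
T = 2πr/v = 3.64 × 10^-15 s = 3.64 fs

3.64 fs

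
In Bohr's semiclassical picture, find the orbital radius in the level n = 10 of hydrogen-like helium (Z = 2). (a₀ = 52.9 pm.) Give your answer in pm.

r_n = n²a₀/Z = 10² × 52.9 / 2
    = 100 × 52.9 / 2 = 2640 pm

2640 pm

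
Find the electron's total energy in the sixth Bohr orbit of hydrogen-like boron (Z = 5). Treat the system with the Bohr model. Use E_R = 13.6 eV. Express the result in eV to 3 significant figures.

E_n = −E_R·Z²/n² = −13.6 × 5²/6² = -9.44 eV

-9.44 eV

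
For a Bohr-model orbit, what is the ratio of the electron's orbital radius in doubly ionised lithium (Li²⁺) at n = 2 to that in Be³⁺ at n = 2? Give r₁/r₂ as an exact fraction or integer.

r ∝ Z^-1 · n^2
r₁/r₂ = (3/4)^-1 · (2/2)^2 = 4/3

4/3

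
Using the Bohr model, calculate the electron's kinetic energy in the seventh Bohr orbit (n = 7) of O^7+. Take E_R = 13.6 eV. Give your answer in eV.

17.8 eV

For a Coulomb orbit the virial theorem gives K = −E_n.
E_n = −E_R·Z²/n², so K = E_R·Z²/n² = 13.6 × 8²/7² = 17.8 eV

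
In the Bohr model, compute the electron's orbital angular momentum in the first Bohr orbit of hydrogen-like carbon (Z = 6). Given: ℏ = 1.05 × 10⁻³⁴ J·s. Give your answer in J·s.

1.05 × 10⁻³⁴ J·s

L_n = nℏ = 1 × 1.05 × 10⁻³⁴ = 1.05 × 10⁻³⁴ J·s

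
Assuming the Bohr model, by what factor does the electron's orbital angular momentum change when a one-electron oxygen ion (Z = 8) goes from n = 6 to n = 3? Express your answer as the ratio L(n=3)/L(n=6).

L = nℏ depends only on n, so L ∝ n.
L(n=3)/L(n=6) = (3/6)^1 = 1/2

1/2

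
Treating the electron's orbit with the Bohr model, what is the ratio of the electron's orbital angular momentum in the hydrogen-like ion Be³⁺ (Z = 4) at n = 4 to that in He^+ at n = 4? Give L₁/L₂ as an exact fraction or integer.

1

L = nℏ is independent of Z.
L₁/L₂ = n₁/n₂ = 4/4 = 1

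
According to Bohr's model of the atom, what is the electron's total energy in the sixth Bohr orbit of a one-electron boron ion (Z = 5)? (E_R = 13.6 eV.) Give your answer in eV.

-9.44 eV

E_n = −E_R·Z²/n² = −13.6 × 5²/6² = -9.44 eV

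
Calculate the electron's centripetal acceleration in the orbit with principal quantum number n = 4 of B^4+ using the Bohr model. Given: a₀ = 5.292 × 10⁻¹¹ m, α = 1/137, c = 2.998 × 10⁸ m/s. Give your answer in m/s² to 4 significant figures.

r = n²a₀/Z = 1.693 × 10⁻¹⁰ m, v = Zαc/n = 2.735 × 10⁶ m/s
a = v²/r = (2.735 × 10⁶)² / 1.693 × 10⁻¹⁰ = 4.418 × 10²² m/s²

4.418 × 10²² m/s²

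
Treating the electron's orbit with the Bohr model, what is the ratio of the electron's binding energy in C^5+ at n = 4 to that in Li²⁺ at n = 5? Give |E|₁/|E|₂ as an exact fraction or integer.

|E| ∝ Z^2 · n^-2
|E|₁/|E|₂ = (6/3)^2 · (4/5)^-2 = 25/4

25/4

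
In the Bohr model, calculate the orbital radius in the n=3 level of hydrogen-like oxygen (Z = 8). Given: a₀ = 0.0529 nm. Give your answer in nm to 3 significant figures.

r_n = n²a₀/Z = 3² × 0.0529 / 8
    = 9 × 0.0529 / 8 = 0.0595 nm

0.0595 nm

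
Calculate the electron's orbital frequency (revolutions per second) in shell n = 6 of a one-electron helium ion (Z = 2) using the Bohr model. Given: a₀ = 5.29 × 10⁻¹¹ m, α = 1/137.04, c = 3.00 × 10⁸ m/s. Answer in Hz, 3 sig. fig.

1.22 × 10¹⁴ Hz

r = n²a₀/Z = 9.52 × 10⁻¹⁰ m, v = Zαc/n = 7.30 × 10⁵ m/s
f = v/(2πr) = 1.22 × 10¹⁴ Hz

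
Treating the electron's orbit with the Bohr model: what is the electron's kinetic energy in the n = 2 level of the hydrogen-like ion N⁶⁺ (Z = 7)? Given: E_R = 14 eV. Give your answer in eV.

For a Coulomb orbit the virial theorem gives K = −E_n.
E_n = −E_R·Z²/n², so K = E_R·Z²/n² = 14 × 7²/2² = 170 eV

170 eV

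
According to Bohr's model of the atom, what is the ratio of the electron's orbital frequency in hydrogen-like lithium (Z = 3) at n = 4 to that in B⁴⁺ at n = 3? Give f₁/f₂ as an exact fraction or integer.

f ∝ Z^2 · n^-3
f₁/f₂ = (3/5)^2 · (4/3)^-3 = 243/1600

243/1600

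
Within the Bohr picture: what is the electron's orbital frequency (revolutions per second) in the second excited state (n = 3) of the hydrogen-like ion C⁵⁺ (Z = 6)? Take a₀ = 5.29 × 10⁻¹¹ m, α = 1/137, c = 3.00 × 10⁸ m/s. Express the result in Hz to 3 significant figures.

8.78 × 10¹⁵ Hz

r = n²a₀/Z = 7.94 × 10⁻¹¹ m, v = Zαc/n = 4.38 × 10⁶ m/s
f = v/(2πr) = 8.78 × 10¹⁵ Hz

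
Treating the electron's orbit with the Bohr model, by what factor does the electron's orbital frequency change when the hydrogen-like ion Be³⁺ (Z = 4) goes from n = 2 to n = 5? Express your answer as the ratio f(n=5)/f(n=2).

f ∝ Z^2 · n^-3; with Z fixed, f ∝ n^-3.
f(n=5)/f(n=2) = (5/2)^-3 = 8/125

8/125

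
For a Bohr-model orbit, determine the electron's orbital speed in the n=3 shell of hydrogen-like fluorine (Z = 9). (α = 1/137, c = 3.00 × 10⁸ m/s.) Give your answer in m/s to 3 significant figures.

6.57 × 10⁶ m/s

v_n = Zαc/n = 9 × 0.00730 × 3.00 × 10⁸ / 3
    = 6.57 × 10⁶ m/s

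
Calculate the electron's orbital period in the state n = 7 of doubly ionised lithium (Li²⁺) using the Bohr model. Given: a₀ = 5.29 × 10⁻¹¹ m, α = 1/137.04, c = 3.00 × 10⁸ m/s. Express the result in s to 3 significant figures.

5.79 × 10⁻¹⁵ s

r = n²a₀/Z = 7²·5.29 × 10⁻¹¹/3 = 8.64 × 10⁻¹⁰ m
v = Zαc/n = 3·0.00730·3.00 × 10⁸/7 = 9.38 × 10⁵ m/s
T = 2πr/v = 5.79 × 10⁻¹⁵ s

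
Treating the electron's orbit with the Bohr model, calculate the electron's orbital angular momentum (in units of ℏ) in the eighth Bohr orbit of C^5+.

8

L_n = nℏ, so L/ℏ = n = 8.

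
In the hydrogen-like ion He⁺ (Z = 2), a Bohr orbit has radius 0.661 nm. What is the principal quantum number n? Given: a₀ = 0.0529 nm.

r_n = n²a₀/Z ⇒ n² = rZ/a₀ = 0.661 × 2 / 0.0529 ≈ 24.99
n = 5

5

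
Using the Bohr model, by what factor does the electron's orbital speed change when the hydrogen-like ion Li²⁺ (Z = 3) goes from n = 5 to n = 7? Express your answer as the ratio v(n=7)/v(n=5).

v ∝ Z^1 · n^-1; with Z fixed, v ∝ n^-1.
v(n=7)/v(n=5) = (7/5)^-1 = 5/7

5/7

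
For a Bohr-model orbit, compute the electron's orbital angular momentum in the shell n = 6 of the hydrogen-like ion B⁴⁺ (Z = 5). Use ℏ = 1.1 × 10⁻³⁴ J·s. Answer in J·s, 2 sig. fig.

6.6 × 10⁻³⁴ J·s

L_n = nℏ = 6 × 1.1 × 10⁻³⁴ = 6.6 × 10⁻³⁴ J·s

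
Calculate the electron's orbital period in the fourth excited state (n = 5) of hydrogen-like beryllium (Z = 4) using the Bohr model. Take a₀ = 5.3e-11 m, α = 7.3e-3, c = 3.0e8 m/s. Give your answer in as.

r = n²a₀/Z = 5²·5.3e-11/4 = 3.3e-10 m
v = Zαc/n = 4·0.0073·3.0e8/5 = 1.8e6 m/s
T = 2πr/v = 1.2e-15 s = 1200 as

1200 as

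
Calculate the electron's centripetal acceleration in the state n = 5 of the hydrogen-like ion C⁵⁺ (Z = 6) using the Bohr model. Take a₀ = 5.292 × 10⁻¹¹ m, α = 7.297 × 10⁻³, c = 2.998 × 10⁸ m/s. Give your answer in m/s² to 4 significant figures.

3.125 × 10²² m/s²

r = n²a₀/Z = 2.205 × 10⁻¹⁰ m, v = Zαc/n = 2.625 × 10⁶ m/s
a = v²/r = (2.625 × 10⁶)² / 2.205 × 10⁻¹⁰ = 3.125 × 10²² m/s²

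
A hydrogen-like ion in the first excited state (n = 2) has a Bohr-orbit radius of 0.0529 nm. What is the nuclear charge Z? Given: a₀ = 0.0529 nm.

r_n = n²a₀/Z ⇒ Z = n²a₀/r = 2² × 0.0529 / 0.0529 ≈ 4.00
Z = 4

4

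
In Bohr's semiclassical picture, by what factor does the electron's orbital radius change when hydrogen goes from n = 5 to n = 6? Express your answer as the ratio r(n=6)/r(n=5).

36/25

r ∝ Z^-1 · n^2; with Z fixed, r ∝ n^2.
r(n=6)/r(n=5) = (6/5)^2 = 36/25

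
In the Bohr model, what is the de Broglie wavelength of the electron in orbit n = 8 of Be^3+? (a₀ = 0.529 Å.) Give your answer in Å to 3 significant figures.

6.65 Å

The Bohr quantisation condition is nλ = 2πr_n.
r_n = n²a₀/Z = 8.46 Å
λ = 2πr_n/n = 2π·8.46/8 = 6.65 Å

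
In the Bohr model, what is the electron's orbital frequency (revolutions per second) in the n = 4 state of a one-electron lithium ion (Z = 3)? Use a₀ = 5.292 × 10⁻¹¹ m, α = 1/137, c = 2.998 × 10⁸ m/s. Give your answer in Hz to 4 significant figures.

9.255 × 10¹⁴ Hz

r = n²a₀/Z = 2.822 × 10⁻¹⁰ m, v = Zαc/n = 1.641 × 10⁶ m/s
f = v/(2πr) = 9.255 × 10¹⁴ Hz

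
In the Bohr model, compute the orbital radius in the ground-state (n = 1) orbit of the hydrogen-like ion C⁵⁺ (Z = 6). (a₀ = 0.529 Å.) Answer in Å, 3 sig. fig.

r_n = n²a₀/Z = 1² × 0.529 / 6
    = 1 × 0.529 / 6 = 0.0882 Å

0.0882 Å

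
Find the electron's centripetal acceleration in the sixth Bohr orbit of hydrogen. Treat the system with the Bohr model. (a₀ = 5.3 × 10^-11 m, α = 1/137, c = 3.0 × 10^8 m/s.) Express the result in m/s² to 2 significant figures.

r = n²a₀/Z = 1.9 × 10^-9 m, v = Zαc/n = 3.6 × 10^5 m/s
a = v²/r = (3.6 × 10^5)² / 1.9 × 10^-9 = 7.0 × 10^19 m/s²

7.0 × 10^19 m/s²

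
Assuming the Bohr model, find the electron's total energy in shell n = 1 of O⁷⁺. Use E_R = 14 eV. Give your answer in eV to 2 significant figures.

-900 eV

E_n = −E_R·Z²/n² = −14 × 8²/1² = -900 eV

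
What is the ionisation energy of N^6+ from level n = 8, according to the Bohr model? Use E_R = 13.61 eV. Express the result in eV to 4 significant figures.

E_n = −E_R·Z²/n² = −13.61 × 7²/8² eV = -10.42 eV
Ionisation energy = −E_n = 10.42 eV

10.42 eV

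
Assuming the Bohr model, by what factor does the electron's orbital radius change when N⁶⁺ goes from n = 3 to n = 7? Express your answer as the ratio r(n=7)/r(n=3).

r ∝ Z^-1 · n^2; with Z fixed, r ∝ n^2.
r(n=7)/r(n=3) = (7/3)^2 = 49/9

49/9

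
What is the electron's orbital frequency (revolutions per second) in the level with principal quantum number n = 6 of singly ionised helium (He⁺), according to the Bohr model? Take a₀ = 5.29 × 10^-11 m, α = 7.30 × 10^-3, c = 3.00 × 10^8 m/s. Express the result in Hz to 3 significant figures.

r = n²a₀/Z = 9.52 × 10^-10 m, v = Zαc/n = 7.30 × 10^5 m/s
f = v/(2πr) = 1.22 × 10^14 Hz

1.22 × 10^14 Hz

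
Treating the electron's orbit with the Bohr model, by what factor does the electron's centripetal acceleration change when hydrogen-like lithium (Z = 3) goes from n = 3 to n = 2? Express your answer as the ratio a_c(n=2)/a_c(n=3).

a_c ∝ Z^3 · n^-4; with Z fixed, a_c ∝ n^-4.
a_c(n=2)/a_c(n=3) = (2/3)^-4 = 81/16

81/16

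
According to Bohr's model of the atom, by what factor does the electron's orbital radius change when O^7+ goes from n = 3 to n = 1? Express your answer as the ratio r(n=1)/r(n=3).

1/9

r ∝ Z^-1 · n^2; with Z fixed, r ∝ n^2.
r(n=1)/r(n=3) = (1/3)^2 = 1/9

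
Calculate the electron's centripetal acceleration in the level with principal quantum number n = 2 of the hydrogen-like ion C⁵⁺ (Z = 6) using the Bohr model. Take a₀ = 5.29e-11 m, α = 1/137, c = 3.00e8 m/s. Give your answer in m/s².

r = n²a₀/Z = 3.53e-11 m, v = Zαc/n = 6.57e6 m/s
a = v²/r = (6.57e6)² / 3.53e-11 = 1.22e24 m/s²

1.22e24 m/s²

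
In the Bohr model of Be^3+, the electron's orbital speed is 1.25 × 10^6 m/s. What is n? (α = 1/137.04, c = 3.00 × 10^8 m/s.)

v_n = Zαc/n ⇒ n = Zαc/v = 4 × 0.00730 × 3.00 × 10^8 / 1.25 × 10^6 ≈ 7.01
n = 7

7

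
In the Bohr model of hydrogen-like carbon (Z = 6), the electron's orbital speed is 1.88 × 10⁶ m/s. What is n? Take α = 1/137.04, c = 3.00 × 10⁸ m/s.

7

v_n = Zαc/n ⇒ n = Zαc/v = 6 × 0.00730 × 3.00 × 10⁸ / 1.88 × 10⁶ ≈ 6.99
n = 7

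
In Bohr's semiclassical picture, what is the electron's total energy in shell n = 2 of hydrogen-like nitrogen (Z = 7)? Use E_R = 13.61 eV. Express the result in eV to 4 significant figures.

E_n = −E_R·Z²/n² = −13.61 × 7²/2² = -166.7 eV

-166.7 eV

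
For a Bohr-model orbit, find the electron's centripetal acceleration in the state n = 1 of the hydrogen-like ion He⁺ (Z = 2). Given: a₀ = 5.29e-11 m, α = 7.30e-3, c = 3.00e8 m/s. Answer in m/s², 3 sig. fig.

7.25e23 m/s²

r = n²a₀/Z = 2.65e-11 m, v = Zαc/n = 4.38e6 m/s
a = v²/r = (4.38e6)² / 2.65e-11 = 7.25e23 m/s²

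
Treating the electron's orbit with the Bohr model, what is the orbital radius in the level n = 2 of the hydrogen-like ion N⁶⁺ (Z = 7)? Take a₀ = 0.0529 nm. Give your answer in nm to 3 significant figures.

r_n = n²a₀/Z = 2² × 0.0529 / 7
    = 4 × 0.0529 / 7 = 0.0302 nm

0.0302 nm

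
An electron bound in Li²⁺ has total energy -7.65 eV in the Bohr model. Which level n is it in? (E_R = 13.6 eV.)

E_n = −E_R Z²/n² ⇒ n² = E_R Z²/(−E_n) = 13.6 × 3² / 7.65 ≈ 16.00
n = 4

4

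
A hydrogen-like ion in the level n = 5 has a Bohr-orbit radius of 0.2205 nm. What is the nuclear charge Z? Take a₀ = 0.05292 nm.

r_n = n²a₀/Z ⇒ Z = n²a₀/r = 5² × 0.05292 / 0.2205 ≈ 6.00
Z = 6

6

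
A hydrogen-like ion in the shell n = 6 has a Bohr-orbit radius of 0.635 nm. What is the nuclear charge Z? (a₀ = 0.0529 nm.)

3

r_n = n²a₀/Z ⇒ Z = n²a₀/r = 6² × 0.0529 / 0.635 ≈ 3.00
Z = 3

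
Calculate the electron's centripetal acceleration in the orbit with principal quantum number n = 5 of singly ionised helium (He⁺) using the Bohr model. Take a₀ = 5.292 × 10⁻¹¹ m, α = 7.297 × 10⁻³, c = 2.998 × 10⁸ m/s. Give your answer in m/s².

1.158 × 10²¹ m/s²

r = n²a₀/Z = 6.615 × 10⁻¹⁰ m, v = Zαc/n = 8.751 × 10⁵ m/s
a = v²/r = (8.751 × 10⁵)² / 6.615 × 10⁻¹⁰ = 1.158 × 10²¹ m/s²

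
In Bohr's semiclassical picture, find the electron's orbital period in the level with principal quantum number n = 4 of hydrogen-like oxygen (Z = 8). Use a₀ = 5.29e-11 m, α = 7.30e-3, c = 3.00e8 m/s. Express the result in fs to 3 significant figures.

r = n²a₀/Z = 4²·5.29e-11/8 = 1.06e-10 m
v = Zαc/n = 8·0.00730·3.00e8/4 = 4.38e6 m/s
T = 2πr/v = 1.52e-16 s = 0.152 fs

0.152 fs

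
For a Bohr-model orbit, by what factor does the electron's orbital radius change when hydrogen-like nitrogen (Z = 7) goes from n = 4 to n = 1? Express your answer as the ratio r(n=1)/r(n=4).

1/16

r ∝ Z^-1 · n^2; with Z fixed, r ∝ n^2.
r(n=1)/r(n=4) = (1/4)^2 = 1/16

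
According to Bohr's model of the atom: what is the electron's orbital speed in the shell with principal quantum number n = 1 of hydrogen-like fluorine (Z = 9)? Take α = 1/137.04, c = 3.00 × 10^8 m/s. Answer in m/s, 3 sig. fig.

v_n = Zαc/n = 9 × 0.00730 × 3.00 × 10^8 / 1
    = 1.97 × 10^7 m/s

1.97 × 10^7 m/s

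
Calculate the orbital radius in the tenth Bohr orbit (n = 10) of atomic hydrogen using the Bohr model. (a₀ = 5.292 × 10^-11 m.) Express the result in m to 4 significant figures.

5.292 × 10^-9 m

r_n = n²a₀/Z = 10² × 5.292 × 10^-11 / 1
    = 100 × 5.292 × 10^-11 / 1 = 5.292 × 10^-9 m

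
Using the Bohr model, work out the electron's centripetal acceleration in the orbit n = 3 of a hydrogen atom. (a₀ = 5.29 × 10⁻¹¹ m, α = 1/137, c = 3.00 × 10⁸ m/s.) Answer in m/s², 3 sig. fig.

1.12 × 10²¹ m/s²

r = n²a₀/Z = 4.76 × 10⁻¹⁰ m, v = Zαc/n = 7.30 × 10⁵ m/s
a = v²/r = (7.30 × 10⁵)² / 4.76 × 10⁻¹⁰ = 1.12 × 10²¹ m/s²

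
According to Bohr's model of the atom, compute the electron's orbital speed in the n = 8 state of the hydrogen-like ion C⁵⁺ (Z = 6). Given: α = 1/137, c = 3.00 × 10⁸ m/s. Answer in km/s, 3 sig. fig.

1640 km/s

v_n = Zαc/n = 6 × 0.00730 × 3.00 × 10⁸ / 8
    = 1640 km/s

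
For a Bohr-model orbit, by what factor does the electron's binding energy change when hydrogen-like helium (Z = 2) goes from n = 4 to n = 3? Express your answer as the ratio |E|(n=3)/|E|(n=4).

|E| ∝ Z^2 · n^-2; with Z fixed, |E| ∝ n^-2.
|E|(n=3)/|E|(n=4) = (3/4)^-2 = 16/9

16/9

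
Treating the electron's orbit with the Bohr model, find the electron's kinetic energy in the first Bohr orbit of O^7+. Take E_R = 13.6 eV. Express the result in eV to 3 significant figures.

For a Coulomb orbit the virial theorem gives K = −E_n.
E_n = −E_R·Z²/n², so K = E_R·Z²/n² = 13.6 × 8²/1² = 870 eV

870 eV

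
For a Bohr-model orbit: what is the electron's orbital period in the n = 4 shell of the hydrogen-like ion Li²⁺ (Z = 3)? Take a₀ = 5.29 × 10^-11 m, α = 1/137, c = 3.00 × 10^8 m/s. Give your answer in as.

1080 as

r = n²a₀/Z = 4²·5.29 × 10^-11/3 = 2.82 × 10^-10 m
v = Zαc/n = 3·0.00730·3.00 × 10^8/4 = 1.64 × 10^6 m/s
T = 2πr/v = 1.08 × 10^-15 s = 1080 as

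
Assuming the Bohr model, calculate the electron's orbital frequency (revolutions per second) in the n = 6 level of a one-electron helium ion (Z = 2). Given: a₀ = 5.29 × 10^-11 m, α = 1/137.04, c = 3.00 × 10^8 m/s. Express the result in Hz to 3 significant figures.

1.22 × 10^14 Hz

r = n²a₀/Z = 9.52 × 10^-10 m, v = Zαc/n = 7.30 × 10^5 m/s
f = v/(2πr) = 1.22 × 10^14 Hz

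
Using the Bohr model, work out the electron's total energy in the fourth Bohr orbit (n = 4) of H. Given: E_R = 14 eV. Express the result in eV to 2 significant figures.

E_n = −E_R·Z²/n² = −14 × 1²/4² = -0.88 eV

-0.88 eV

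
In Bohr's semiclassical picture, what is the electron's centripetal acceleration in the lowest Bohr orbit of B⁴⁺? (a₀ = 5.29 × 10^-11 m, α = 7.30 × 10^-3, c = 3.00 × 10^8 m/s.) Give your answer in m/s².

r = n²a₀/Z = 1.06 × 10^-11 m, v = Zαc/n = 1.09 × 10^7 m/s
a = v²/r = (1.09 × 10^7)² / 1.06 × 10^-11 = 1.13 × 10^25 m/s²

1.13 × 10^25 m/s²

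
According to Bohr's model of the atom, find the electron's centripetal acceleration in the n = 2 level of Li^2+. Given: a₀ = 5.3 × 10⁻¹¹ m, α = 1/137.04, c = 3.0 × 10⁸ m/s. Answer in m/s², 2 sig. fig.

1.5 × 10²³ m/s²

r = n²a₀/Z = 7.1 × 10⁻¹¹ m, v = Zαc/n = 3.3 × 10⁶ m/s
a = v²/r = (3.3 × 10⁶)² / 7.1 × 10⁻¹¹ = 1.5 × 10²³ m/s²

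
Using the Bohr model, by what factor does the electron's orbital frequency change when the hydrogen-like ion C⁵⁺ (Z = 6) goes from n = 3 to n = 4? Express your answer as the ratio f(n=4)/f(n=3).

f ∝ Z^2 · n^-3; with Z fixed, f ∝ n^-3.
f(n=4)/f(n=3) = (4/3)^-3 = 27/64

27/64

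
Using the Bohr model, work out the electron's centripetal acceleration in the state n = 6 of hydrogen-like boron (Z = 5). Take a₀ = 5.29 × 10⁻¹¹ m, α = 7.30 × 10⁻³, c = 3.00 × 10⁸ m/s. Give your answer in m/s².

8.74 × 10²¹ m/s²

r = n²a₀/Z = 3.81 × 10⁻¹⁰ m, v = Zαc/n = 1.82 × 10⁶ m/s
a = v²/r = (1.82 × 10⁶)² / 3.81 × 10⁻¹⁰ = 8.74 × 10²¹ m/s²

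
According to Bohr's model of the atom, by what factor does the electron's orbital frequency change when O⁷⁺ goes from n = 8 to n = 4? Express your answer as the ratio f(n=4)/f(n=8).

8

f ∝ Z^2 · n^-3; with Z fixed, f ∝ n^-3.
f(n=4)/f(n=8) = (4/8)^-3 = 8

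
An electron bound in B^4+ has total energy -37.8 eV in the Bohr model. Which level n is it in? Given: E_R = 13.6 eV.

E_n = −E_R Z²/n² ⇒ n² = E_R Z²/(−E_n) = 13.6 × 5² / 37.8 ≈ 8.99
n = 3

3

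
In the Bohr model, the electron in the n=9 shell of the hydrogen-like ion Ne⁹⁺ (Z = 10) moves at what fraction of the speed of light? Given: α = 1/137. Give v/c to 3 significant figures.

v_n = Zαc/n, so v/c = Zα/n = 10 × 0.00730 / 9 = 0.00811

0.00811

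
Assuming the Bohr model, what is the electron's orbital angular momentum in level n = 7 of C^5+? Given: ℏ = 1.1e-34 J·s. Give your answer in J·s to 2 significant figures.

7.7e-34 J·s

L_n = nℏ = 7 × 1.1e-34 = 7.7e-34 J·s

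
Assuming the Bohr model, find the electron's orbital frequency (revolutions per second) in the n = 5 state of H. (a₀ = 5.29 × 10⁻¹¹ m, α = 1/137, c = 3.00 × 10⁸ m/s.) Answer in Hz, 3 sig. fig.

r = n²a₀/Z = 1.32 × 10⁻⁹ m, v = Zαc/n = 4.38 × 10⁵ m/s
f = v/(2πr) = 5.27 × 10¹³ Hz

5.27 × 10¹³ Hz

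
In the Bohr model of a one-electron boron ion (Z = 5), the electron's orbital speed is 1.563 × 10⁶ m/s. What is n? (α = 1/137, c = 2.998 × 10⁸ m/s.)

v_n = Zαc/n ⇒ n = Zαc/v = 5 × 0.007299 × 2.998 × 10⁸ / 1.563 × 10⁶ ≈ 7.00
n = 7

7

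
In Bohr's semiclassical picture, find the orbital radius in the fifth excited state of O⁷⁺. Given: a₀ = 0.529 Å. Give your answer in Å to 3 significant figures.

2.38 Å

r_n = n²a₀/Z = 6² × 0.529 / 8
    = 36 × 0.529 / 8 = 2.38 Å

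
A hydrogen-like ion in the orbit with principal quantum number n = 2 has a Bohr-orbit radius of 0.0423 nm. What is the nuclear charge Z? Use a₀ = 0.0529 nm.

5

r_n = n²a₀/Z ⇒ Z = n²a₀/r = 2² × 0.0529 / 0.0423 ≈ 5.00
Z = 5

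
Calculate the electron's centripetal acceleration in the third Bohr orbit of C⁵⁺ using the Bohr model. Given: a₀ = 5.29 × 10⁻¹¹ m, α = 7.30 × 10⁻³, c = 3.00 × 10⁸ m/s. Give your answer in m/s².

2.42 × 10²³ m/s²

r = n²a₀/Z = 7.94 × 10⁻¹¹ m, v = Zαc/n = 4.38 × 10⁶ m/s
a = v²/r = (4.38 × 10⁶)² / 7.94 × 10⁻¹¹ = 2.42 × 10²³ m/s²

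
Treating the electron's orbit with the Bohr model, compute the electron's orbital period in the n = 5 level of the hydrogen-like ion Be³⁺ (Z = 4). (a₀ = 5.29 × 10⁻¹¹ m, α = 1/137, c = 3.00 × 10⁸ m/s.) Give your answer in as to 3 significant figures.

r = n²a₀/Z = 5²·5.29 × 10⁻¹¹/4 = 3.31 × 10⁻¹⁰ m
v = Zαc/n = 4·0.00730·3.00 × 10⁸/5 = 1.75 × 10⁶ m/s
T = 2πr/v = 1.19 × 10⁻¹⁵ s = 1190 as

1190 as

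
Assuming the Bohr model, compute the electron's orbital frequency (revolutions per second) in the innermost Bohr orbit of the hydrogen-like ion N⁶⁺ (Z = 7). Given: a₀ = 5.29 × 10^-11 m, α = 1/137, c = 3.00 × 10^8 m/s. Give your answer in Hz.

3.23 × 10^17 Hz

r = n²a₀/Z = 7.56 × 10^-12 m, v = Zαc/n = 1.53 × 10^7 m/s
f = v/(2πr) = 3.23 × 10^17 Hz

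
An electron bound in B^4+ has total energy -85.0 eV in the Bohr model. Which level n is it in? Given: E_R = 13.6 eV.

E_n = −E_R Z²/n² ⇒ n² = E_R Z²/(−E_n) = 13.6 × 5² / 85.0 ≈ 4.00
n = 2

2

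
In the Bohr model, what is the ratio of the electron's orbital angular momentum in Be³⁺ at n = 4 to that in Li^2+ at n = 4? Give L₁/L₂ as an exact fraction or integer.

1

L = nℏ is independent of Z.
L₁/L₂ = n₁/n₂ = 4/4 = 1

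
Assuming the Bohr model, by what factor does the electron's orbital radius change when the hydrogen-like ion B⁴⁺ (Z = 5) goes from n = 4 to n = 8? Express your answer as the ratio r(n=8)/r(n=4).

r ∝ Z^-1 · n^2; with Z fixed, r ∝ n^2.
r(n=8)/r(n=4) = (8/4)^2 = 4

4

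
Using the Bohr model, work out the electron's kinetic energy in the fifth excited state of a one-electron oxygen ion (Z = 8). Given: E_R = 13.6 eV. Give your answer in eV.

24.2 eV

For a Coulomb orbit the virial theorem gives K = −E_n.
E_n = −E_R·Z²/n², so K = E_R·Z²/n² = 13.6 × 8²/6² = 24.2 eV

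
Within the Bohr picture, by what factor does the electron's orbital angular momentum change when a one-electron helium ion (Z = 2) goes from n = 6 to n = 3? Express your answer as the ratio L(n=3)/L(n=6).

L = nℏ depends only on n, so L ∝ n.
L(n=3)/L(n=6) = (3/6)^1 = 1/2

1/2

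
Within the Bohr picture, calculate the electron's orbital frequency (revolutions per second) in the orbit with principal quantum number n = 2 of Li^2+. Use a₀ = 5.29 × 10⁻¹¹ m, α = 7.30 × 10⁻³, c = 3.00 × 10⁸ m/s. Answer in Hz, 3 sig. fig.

7.41 × 10¹⁵ Hz

r = n²a₀/Z = 7.05 × 10⁻¹¹ m, v = Zαc/n = 3.29 × 10⁶ m/s
f = v/(2πr) = 7.41 × 10¹⁵ Hz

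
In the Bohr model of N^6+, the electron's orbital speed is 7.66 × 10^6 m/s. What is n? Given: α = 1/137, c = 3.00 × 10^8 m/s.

v_n = Zαc/n ⇒ n = Zαc/v = 7 × 0.00730 × 3.00 × 10^8 / 7.66 × 10^6 ≈ 2.00
n = 2

2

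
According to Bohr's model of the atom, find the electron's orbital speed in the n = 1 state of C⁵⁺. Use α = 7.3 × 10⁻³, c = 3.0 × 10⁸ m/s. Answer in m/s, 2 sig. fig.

1.3 × 10⁷ m/s

v_n = Zαc/n = 6 × 0.0073 × 3.0 × 10⁸ / 1
    = 1.3 × 10⁷ m/s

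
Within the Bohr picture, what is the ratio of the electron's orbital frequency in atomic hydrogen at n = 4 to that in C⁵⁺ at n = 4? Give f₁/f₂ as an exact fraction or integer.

1/36

f ∝ Z^2 · n^-3
f₁/f₂ = (1/6)^2 · (4/4)^-3 = 1/36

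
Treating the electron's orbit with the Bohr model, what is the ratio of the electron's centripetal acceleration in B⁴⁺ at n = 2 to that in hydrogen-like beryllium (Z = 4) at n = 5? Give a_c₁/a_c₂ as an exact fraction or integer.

a_c ∝ Z^3 · n^-4
a_c₁/a_c₂ = (5/4)^3 · (2/5)^-4 = 78125/1024

78125/1024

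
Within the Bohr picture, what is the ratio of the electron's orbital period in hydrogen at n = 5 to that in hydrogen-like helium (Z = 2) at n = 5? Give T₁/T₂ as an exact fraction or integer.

4

T ∝ Z^-2 · n^3
T₁/T₂ = (1/2)^-2 · (5/5)^3 = 4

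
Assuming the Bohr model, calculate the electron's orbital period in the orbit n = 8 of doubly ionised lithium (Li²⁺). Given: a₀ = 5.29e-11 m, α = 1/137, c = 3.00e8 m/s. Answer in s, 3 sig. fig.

r = n²a₀/Z = 8²·5.29e-11/3 = 1.13e-9 m
v = Zαc/n = 3·0.00730·3.00e8/8 = 8.21e5 m/s
T = 2πr/v = 8.63e-15 s

8.63e-15 s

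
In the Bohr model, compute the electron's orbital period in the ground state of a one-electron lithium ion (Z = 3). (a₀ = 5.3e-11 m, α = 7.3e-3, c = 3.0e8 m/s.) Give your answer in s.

1.7e-17 s

r = n²a₀/Z = 1²·5.3e-11/3 = 1.8e-11 m
v = Zαc/n = 3·0.0073·3.0e8/1 = 6.6e6 m/s
T = 2πr/v = 1.7e-17 s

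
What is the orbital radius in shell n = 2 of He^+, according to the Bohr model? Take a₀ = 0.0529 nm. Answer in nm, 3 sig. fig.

r_n = n²a₀/Z = 2² × 0.0529 / 2
    = 4 × 0.0529 / 2 = 0.106 nm

0.106 nm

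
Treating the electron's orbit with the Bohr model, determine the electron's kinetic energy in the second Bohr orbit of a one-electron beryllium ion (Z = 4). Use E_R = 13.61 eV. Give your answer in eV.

54.44 eV

For a Coulomb orbit the virial theorem gives K = −E_n.
E_n = −E_R·Z²/n², so K = E_R·Z²/n² = 13.61 × 4²/2² = 54.44 eV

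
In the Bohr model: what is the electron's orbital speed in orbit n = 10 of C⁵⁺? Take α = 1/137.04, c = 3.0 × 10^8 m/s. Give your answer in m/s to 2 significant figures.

v_n = Zαc/n = 6 × 0.0073 × 3.0 × 10^8 / 10
    = 1.3 × 10^6 m/s

1.3 × 10^6 m/s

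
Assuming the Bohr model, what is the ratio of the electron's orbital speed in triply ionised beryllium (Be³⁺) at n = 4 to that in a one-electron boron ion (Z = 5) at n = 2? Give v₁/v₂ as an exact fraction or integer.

v ∝ Z^1 · n^-1
v₁/v₂ = (4/5)^1 · (4/2)^-1 = 2/5

2/5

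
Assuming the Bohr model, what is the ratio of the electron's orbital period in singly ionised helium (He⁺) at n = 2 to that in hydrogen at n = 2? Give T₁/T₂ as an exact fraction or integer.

1/4

T ∝ Z^-2 · n^3
T₁/T₂ = (2/1)^-2 · (2/2)^3 = 1/4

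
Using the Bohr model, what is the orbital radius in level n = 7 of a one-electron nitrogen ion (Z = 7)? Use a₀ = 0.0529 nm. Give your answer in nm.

0.370 nm

r_n = n²a₀/Z = 7² × 0.0529 / 7
    = 49 × 0.0529 / 7 = 0.370 nm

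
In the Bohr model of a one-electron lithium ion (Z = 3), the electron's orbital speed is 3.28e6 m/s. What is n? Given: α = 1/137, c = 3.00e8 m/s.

v_n = Zαc/n ⇒ n = Zαc/v = 3 × 0.00730 × 3.00e8 / 3.28e6 ≈ 2.00
n = 2

2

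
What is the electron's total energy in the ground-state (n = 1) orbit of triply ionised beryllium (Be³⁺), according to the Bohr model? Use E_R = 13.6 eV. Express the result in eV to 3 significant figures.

E_n = −E_R·Z²/n² = −13.6 × 4²/1² = -218 eV

-218 eV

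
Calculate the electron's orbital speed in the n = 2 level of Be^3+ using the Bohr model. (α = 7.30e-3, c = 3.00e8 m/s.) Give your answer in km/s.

v_n = Zαc/n = 4 × 0.00730 × 3.00e8 / 2
    = 4380 km/s

4380 km/s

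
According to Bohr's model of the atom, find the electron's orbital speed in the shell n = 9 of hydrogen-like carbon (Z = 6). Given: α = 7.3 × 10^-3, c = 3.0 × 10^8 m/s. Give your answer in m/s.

1.5 × 10^6 m/s

v_n = Zαc/n = 6 × 0.0073 × 3.0 × 10^8 / 9
    = 1.5 × 10^6 m/s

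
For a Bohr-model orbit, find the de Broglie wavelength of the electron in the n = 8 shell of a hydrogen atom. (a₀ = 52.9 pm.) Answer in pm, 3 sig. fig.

The Bohr quantisation condition is nλ = 2πr_n.
r_n = n²a₀/Z = 3390 pm
λ = 2πr_n/n = 2π·3390/8 = 2660 pm

2660 pm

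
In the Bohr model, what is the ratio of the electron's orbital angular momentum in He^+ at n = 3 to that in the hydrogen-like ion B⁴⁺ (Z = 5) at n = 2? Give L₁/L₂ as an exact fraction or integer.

3/2

L = nℏ is independent of Z.
L₁/L₂ = n₁/n₂ = 3/2 = 3/2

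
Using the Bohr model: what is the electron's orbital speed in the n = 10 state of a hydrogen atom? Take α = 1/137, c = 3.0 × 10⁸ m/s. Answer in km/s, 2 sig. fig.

v_n = Zαc/n = 1 × 0.0073 × 3.0 × 10⁸ / 10
    = 220 km/s

220 km/s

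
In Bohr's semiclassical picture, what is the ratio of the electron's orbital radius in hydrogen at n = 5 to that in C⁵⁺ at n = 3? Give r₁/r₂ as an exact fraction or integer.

50/3

r ∝ Z^-1 · n^2
r₁/r₂ = (1/6)^-1 · (5/3)^2 = 50/3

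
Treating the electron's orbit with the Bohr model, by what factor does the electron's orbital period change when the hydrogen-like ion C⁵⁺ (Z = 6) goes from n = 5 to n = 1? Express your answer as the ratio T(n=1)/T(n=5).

1/125

T ∝ Z^-2 · n^3; with Z fixed, T ∝ n^3.
T(n=1)/T(n=5) = (1/5)^3 = 1/125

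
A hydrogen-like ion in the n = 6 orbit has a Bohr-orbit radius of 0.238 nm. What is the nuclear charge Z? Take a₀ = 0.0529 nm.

8

r_n = n²a₀/Z ⇒ Z = n²a₀/r = 6² × 0.0529 / 0.238 ≈ 8.00
Z = 8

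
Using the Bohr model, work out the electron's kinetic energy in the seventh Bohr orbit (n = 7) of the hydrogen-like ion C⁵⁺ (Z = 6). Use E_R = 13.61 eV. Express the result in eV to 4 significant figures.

9.999 eV

For a Coulomb orbit the virial theorem gives K = −E_n.
E_n = −E_R·Z²/n², so K = E_R·Z²/n² = 13.61 × 6²/7² = 9.999 eV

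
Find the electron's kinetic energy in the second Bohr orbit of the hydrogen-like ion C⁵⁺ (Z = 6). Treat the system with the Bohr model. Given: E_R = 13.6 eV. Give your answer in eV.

For a Coulomb orbit the virial theorem gives K = −E_n.
E_n = −E_R·Z²/n², so K = E_R·Z²/n² = 13.6 × 6²/2² = 122 eV

122 eV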